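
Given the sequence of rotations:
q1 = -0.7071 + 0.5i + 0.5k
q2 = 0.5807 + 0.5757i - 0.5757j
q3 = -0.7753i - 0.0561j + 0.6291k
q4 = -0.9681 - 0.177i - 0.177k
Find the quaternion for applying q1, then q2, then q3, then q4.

q2 · q1 = -0.6985 - 0.4046i + 0.1192j + 0.5782k
q3 · q2 · q1 = -0.6707 + 0.4341i + 0.2329j - 0.5545k
q4 · q3 · q2 · q1 = 0.628 - 0.2603i - 0.4005j + 0.6143k
0.628 - 0.2603i - 0.4005j + 0.6143k


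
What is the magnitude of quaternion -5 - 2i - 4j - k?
√46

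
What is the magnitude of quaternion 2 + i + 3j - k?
√15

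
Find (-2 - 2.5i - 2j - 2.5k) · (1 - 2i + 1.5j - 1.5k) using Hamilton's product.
-7.75 + 8.25i - 3.75j - 7.25k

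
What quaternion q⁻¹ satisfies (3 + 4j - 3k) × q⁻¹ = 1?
0.0882 - 0.1176j + 0.0882k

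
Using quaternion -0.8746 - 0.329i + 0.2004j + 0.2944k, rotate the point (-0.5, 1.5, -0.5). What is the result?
(0.474, 1.467, 0.61)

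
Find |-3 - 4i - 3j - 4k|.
√50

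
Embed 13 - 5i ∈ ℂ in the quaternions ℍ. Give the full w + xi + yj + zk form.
13 - 5i + 0j + 0k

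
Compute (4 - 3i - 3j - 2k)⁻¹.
0.1053 + 0.0789i + 0.0789j + 0.0526k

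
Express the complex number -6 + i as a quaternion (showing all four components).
-6 + i + 0j + 0k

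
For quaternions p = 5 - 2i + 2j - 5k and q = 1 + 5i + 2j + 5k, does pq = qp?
No: pq = 36 + 43i - 3j + 6k ≠ 36 + 3i + 27j + 34k = qp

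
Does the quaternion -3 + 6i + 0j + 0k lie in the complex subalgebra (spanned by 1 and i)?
Yes. The quaternion -3 + 6i has j- and k-coefficients y = z = 0, so it lies in the complex subalgebra spanned by 1 and i.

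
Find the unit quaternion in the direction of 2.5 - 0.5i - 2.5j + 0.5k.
0.6934 - 0.1387i - 0.6934j + 0.1387k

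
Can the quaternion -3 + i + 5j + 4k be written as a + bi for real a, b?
No. The quaternion -3 + i + 5j + 4k has j-coefficient y = 5 and k-coefficient z = 4, not both zero, so it does not lie in the complex subalgebra spanned by 1 and i.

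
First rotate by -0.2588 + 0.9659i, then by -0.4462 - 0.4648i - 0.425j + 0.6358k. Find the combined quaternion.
0.5644 - 0.3107i + 0.7241j + 0.246k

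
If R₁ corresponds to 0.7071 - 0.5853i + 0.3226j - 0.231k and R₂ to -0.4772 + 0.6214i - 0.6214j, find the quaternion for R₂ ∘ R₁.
0.2267 + 0.8622i - 0.4498j - 0.053k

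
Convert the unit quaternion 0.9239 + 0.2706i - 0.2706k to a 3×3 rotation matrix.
[[0.8536, 0.5, -0.1464], [-0.5, 0.7071, -0.5], [-0.1464, 0.5, 0.8536]]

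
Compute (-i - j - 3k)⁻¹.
0.0909i + 0.0909j + 0.2727k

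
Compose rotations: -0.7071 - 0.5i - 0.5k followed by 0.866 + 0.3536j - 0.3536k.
-0.7891 - 0.6098i - 0.0732j - 0.0062k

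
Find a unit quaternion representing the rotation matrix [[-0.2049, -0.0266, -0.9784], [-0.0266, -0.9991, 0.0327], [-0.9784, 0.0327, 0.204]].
-0.6305i + 0.0211j + 0.7759k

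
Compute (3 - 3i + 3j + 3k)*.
3 + 3i - 3j - 3k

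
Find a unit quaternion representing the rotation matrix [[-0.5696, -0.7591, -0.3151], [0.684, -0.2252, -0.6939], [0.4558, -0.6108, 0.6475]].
0.4617 + 0.045i - 0.4174j + 0.7814k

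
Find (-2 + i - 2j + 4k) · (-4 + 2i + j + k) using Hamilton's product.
4 - 14i + 13j - 13k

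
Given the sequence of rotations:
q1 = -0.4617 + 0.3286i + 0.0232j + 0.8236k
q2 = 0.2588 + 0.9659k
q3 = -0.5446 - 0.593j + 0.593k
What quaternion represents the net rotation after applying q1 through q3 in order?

q2 · q1 = -0.915 + 0.0626i + 0.3234j - 0.2328k
q3 · q2 · q1 = 0.8281 - 0.0878i + 0.4036j - 0.3787k
0.8281 - 0.0878i + 0.4036j - 0.3787k


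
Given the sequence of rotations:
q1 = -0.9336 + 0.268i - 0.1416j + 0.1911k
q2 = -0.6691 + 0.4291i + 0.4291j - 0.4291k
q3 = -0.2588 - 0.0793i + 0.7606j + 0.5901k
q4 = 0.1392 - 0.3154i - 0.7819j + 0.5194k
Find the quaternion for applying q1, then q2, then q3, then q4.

q2 · q1 = 0.6524 - 0.5587i - 0.5029j + 0.097k
q3 · q2 · q1 = 0.1121 + 0.4634i + 0.3044j + 0.8247k
q4 · q3 · q2 · q1 = -0.0286 - 0.7738i + 0.4555j + 0.4393k
-0.0286 - 0.7738i + 0.4555j + 0.4393k


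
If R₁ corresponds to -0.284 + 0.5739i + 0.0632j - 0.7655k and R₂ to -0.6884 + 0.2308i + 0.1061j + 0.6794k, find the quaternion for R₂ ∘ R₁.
0.5764 - 0.5848i + 0.4929j + 0.2877k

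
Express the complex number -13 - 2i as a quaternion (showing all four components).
-13 - 2i + 0j + 0k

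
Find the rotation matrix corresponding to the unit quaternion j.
[[-1, 0, 0], [0, 1, 0], [0, 0, -1]]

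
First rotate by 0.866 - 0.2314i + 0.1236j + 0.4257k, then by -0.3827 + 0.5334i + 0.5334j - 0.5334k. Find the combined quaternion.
-0.0468 + 0.8435i + 0.311j - 0.4355k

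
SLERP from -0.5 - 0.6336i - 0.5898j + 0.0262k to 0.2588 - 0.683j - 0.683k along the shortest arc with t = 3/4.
0.0563 - 0.2112i - 0.785j - 0.5797k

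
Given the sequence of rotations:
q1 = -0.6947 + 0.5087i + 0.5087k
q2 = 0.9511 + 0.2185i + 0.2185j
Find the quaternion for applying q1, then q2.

q2 · q1 = -0.7719 + 0.4432i - 0.2629j + 0.3727k
-0.7719 + 0.4432i - 0.2629j + 0.3727k


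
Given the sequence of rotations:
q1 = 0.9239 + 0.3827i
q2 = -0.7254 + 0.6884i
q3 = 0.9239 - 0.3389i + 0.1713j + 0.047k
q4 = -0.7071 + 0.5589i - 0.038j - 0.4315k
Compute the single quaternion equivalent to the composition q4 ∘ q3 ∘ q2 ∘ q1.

q2 · q1 = -0.9336 + 0.3584i
q3 · q2 · q1 = -0.7411 + 0.6475i - 0.1431j - 0.1053k
q4 · q3 · q2 · q1 = 0.1113 - 0.9298i - 0.0912j + 0.3389k
0.1113 - 0.9298i - 0.0912j + 0.3389k


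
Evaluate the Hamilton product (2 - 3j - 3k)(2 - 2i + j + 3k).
16 - 10i + 2j - 6k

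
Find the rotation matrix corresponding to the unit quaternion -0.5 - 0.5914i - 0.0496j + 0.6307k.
[[0.1995, 0.6894, -0.6964], [-0.572, -0.4951, -0.654], [-0.7956, 0.5288, 0.2956]]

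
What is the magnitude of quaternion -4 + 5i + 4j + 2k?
√61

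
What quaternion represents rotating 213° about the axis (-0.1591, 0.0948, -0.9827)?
-0.284 - 0.1525i + 0.0909j - 0.9422k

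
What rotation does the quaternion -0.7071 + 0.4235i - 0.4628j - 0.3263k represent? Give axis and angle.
axis = (0.5989, -0.6545, -0.4615), θ = 3π/2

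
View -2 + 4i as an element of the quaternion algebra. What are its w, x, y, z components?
-2 + 4i + 0j + 0k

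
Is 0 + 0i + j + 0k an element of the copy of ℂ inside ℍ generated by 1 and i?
No. The quaternion j has j-coefficient y = 1 and k-coefficient z = 0, not both zero, so it does not lie in the complex subalgebra spanned by 1 and i.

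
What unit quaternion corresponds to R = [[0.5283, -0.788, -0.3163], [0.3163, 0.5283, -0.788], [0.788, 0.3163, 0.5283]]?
0.8039 + 0.3434i - 0.3434j + 0.3434k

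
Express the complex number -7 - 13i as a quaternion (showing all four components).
-7 - 13i + 0j + 0k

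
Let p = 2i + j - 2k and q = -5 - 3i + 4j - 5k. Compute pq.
-8 - 7i + 11j + 21k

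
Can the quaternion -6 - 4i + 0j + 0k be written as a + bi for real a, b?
Yes. The quaternion -6 - 4i has j- and k-coefficients y = z = 0, so it lies in the complex subalgebra spanned by 1 and i.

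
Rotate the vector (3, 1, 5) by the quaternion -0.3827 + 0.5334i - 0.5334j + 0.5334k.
(4.312, -3.874, -1.185)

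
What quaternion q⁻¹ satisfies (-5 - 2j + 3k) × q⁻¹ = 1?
-0.1316 + 0.0526j - 0.0789k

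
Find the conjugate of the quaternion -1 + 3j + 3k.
-1 - 3j - 3k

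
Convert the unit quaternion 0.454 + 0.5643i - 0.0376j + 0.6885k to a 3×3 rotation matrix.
[[0.0491, -0.6676, 0.7429], [0.5827, -0.5849, -0.5642], [0.8112, 0.4606, 0.3603]]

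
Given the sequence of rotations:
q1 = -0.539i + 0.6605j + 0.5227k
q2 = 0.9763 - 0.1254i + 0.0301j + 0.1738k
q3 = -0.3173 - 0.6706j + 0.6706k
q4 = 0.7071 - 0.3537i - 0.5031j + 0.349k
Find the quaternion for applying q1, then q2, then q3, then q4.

q2 · q1 = -0.1783 - 0.6253i + 0.6167j + 0.4437k
q3 · q2 · q1 = 0.1726 - 0.5127i - 0.4954j - 0.6797k
q4 · q3 · q2 · q1 = -0.0713 + 0.0913i - 0.8565j - 0.5031k
-0.0713 + 0.0913i - 0.8565j - 0.5031k


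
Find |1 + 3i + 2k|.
√14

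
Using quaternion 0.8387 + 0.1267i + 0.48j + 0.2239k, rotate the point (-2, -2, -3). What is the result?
(-2.956, -2.737, -0.879)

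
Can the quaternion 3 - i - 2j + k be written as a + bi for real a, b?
No. The quaternion 3 - i - 2j + k has j-coefficient y = -2 and k-coefficient z = 1, not both zero, so it does not lie in the complex subalgebra spanned by 1 and i.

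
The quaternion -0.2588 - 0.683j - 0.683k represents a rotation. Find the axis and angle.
axis = (0, -√2/2, -√2/2), θ = 7π/6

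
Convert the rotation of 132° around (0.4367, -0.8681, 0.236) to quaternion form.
0.4067 + 0.3989i - 0.793j + 0.2156k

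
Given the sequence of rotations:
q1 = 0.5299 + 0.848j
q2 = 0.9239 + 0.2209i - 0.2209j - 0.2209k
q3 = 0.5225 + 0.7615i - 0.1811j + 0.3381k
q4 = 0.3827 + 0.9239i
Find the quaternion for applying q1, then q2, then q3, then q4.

q2 · q1 = 0.6769 + 0.3044i + 0.6664j + 0.0703k
q3 · q2 · q1 = 0.2188 + 0.4365i + 0.275j + 0.8282k
q4 · q3 · q2 · q1 = -0.3195 + 0.3692i - 0.6599j + 0.571k
-0.3195 + 0.3692i - 0.6599j + 0.571k


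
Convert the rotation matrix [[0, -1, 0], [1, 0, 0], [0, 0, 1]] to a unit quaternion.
0.7071 + 0.7071k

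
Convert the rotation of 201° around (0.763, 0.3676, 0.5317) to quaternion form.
-0.1822 + 0.7502i + 0.3614j + 0.5228k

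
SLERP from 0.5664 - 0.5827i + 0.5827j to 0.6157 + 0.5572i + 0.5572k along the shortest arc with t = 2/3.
0.8077 + 0.1908i + 0.2874j + 0.4782k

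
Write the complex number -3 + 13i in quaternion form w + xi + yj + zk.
-3 + 13i + 0j + 0k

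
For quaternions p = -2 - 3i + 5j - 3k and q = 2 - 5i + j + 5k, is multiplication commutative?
No: pq = -9 + 32i + 38j + 6k ≠ -9 - 24i - 22j - 38k = qp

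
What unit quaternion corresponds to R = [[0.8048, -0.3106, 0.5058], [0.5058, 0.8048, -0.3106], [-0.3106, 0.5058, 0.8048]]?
0.9239 + 0.2209i + 0.2209j + 0.2209k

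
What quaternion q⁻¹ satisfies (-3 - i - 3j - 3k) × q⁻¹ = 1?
-0.1071 + 0.0357i + 0.1071j + 0.1071k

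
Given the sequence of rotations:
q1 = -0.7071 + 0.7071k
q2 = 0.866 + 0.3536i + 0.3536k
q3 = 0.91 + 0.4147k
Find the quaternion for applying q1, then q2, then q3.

q2 · q1 = -0.8624 - 0.25i - 0.25j + 0.3623k
q3 · q2 · q1 = -0.935 - 0.1238i - 0.3312j - 0.0279k
-0.935 - 0.1238i - 0.3312j - 0.0279k


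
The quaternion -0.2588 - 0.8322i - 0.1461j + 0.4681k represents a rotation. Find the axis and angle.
axis = (-0.8616, -0.1513, 0.4846), θ = 7π/6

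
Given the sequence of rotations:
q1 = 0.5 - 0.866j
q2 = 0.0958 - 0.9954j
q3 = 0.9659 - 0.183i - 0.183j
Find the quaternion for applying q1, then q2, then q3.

q2 · q1 = -0.8141 - 0.5807j
q3 · q2 · q1 = -0.8926 + 0.149i - 0.4119j + 0.1063k
-0.8926 + 0.149i - 0.4119j + 0.1063k


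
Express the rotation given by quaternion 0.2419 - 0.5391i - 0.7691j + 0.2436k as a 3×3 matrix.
[[-0.3017, 0.7114, -0.6347], [0.9471, 0.3001, -0.1139], [0.1094, -0.6355, -0.7643]]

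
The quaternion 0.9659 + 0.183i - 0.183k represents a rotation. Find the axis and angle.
axis = (√2/2, 0, -√2/2), θ = π/6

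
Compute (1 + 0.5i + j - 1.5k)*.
1 - 0.5i - j + 1.5k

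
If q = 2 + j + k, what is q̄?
2 - j - k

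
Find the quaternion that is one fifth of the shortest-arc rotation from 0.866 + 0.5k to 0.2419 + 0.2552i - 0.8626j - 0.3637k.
0.8913 + 0.0775i - 0.2621j + 0.3617k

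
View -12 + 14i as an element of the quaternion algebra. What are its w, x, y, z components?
-12 + 14i + 0j + 0k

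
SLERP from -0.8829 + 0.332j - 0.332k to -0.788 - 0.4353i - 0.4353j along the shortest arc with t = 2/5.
-0.9539 - 0.2007i + 0.0214j - 0.2221k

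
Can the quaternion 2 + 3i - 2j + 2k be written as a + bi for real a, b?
No. The quaternion 2 + 3i - 2j + 2k has j-coefficient y = -2 and k-coefficient z = 2, not both zero, so it does not lie in the complex subalgebra spanned by 1 and i.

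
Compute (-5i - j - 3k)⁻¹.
0.1429i + 0.0286j + 0.0857k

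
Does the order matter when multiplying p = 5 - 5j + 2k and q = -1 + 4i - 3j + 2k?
Yes: pq = -24 + 16i - 2j + 28k ≠ -24 + 24i - 18j - 12k = qp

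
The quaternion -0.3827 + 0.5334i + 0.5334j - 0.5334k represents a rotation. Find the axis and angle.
axis = (√3/3, √3/3, -√3/3), θ = 5π/4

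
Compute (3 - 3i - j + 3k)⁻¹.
0.1071 + 0.1071i + 0.0357j - 0.1071k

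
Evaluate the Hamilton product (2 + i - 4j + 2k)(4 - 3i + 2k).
7 - 10i - 24j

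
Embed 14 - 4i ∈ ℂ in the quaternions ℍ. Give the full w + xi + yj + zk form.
14 - 4i + 0j + 0k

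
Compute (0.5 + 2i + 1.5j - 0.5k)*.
0.5 - 2i - 1.5j + 0.5k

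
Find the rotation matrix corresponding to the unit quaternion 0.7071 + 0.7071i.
[[1, 0, 0], [0, 0, -1], [0, 1, 0]]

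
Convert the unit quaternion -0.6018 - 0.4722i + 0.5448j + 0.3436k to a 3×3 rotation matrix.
[[0.1703, -0.101, -0.9802], [-0.9281, 0.3179, -0.194], [0.3312, 0.9427, -0.0396]]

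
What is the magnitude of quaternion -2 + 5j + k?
√30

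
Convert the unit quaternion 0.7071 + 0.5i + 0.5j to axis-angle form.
axis = (√2/2, √2/2, 0), θ = π/2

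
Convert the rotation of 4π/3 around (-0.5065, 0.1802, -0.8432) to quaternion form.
-0.5 - 0.4386i + 0.1561j - 0.7302k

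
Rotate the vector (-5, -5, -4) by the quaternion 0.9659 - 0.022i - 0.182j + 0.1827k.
(-1.172, -6.37, -4.904)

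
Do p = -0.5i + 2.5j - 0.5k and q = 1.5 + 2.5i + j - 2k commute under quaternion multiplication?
No: pq = -2.25 - 5.25i + 1.5j - 7.5k ≠ -2.25 + 3.75i + 6j + 6k = qp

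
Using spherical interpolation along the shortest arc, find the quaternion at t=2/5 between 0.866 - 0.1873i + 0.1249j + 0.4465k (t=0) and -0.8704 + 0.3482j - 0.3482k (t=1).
0.8972 - 0.1158i - 0.0676j + 0.4208k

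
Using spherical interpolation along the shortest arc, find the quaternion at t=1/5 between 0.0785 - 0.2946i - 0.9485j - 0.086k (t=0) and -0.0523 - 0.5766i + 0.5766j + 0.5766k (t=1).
0.0811 - 0.1132i - 0.9661j - 0.2173k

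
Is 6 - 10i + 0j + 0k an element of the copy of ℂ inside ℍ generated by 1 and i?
Yes. The quaternion 6 - 10i has j- and k-coefficients y = z = 0, so it lies in the complex subalgebra spanned by 1 and i.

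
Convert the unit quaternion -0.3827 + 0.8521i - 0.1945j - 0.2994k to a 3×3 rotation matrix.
[[0.7451, -0.5606, -0.3614], [-0.1023, -0.6314, 0.7687], [-0.6591, -0.5357, -0.5278]]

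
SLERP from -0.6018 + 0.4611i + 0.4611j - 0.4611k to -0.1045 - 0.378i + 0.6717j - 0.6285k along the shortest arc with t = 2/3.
-0.3166 - 0.0984i + 0.683j - 0.6508k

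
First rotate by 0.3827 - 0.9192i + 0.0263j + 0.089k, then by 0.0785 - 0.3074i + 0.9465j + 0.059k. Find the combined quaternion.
-0.2827 - 0.1071i + 0.3374j + 0.8915k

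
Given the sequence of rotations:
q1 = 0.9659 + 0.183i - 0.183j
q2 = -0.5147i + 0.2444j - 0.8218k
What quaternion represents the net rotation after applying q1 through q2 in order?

q2 · q1 = 0.1389 - 0.6475i + 0.0857j - 0.7443k
0.1389 - 0.6475i + 0.0857j - 0.7443k


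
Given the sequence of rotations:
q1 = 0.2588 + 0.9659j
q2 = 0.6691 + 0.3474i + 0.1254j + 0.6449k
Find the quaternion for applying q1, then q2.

q2 · q1 = 0.052 - 0.533i + 0.6787j + 0.5025k
0.052 - 0.533i + 0.6787j + 0.5025k


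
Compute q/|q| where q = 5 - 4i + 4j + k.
0.6565 - 0.5252i + 0.5252j + 0.1313k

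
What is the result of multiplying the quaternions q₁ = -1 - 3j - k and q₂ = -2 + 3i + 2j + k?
9 - 4i + j + 10k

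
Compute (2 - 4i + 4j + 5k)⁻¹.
0.0328 + 0.0656i - 0.0656j - 0.082k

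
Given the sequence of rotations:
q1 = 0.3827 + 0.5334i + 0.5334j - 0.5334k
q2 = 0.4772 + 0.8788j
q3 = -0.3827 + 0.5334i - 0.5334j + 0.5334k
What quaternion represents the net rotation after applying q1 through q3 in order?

q2 · q1 = -0.2861 - 0.2142i + 0.5909j - 0.7233k
q3 · q2 · q1 = 0.9247 + 0.198j + 0.3251k
0.9247 + 0.198j + 0.3251k


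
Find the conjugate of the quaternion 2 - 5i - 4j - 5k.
2 + 5i + 4j + 5k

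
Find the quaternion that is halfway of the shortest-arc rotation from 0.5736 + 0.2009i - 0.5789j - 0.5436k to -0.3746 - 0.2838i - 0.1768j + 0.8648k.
0.5236 + 0.2677i - 0.222j - 0.7777k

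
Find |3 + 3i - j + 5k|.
√44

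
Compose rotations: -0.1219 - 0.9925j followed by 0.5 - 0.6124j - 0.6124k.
-0.6688 - 0.6078i - 0.4216j + 0.0747k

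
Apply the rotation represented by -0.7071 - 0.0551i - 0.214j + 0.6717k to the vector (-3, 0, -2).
(-0.475, 3.51, -0.675)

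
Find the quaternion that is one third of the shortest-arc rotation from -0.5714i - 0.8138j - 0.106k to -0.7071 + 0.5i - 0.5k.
0.3132 - 0.6782i - 0.6506j + 0.1367k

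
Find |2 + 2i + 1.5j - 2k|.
3.775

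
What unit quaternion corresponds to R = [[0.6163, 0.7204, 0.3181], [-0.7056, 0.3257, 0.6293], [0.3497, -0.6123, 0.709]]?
0.8141 - 0.3813i - 0.0097j - 0.4379k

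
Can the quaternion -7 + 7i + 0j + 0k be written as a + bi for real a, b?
Yes. The quaternion -7 + 7i has j- and k-coefficients y = z = 0, so it lies in the complex subalgebra spanned by 1 and i.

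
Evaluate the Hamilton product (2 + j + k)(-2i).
-4i - 2j + 2k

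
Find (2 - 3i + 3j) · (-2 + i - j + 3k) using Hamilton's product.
2 + 17i + j + 6k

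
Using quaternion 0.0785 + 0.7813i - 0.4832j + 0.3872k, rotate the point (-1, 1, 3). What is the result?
(0.539, -1.317, -2.996)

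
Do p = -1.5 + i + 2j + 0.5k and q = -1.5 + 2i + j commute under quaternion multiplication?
No: pq = -1.75 - 5i - 3.5j - 3.75k ≠ -1.75 - 4i - 5.5j + 2.25k = qp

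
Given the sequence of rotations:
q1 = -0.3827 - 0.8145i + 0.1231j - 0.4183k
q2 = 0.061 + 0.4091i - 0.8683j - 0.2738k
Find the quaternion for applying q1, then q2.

q2 · q1 = 0.3022 + 0.1907i + 0.7339j - 0.5776k
0.3022 + 0.1907i + 0.7339j - 0.5776k


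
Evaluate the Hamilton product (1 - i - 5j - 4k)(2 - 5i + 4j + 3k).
29 - 6i + 17j - 34k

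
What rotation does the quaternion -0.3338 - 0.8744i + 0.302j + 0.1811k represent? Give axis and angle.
axis = (-0.9276, 0.3204, 0.1921), θ = 219°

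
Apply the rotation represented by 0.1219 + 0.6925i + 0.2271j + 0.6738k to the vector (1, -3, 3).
(2.504, 3.492, -0.734)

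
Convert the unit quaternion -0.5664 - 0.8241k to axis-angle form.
axis = (0, 0, -1), θ = 249°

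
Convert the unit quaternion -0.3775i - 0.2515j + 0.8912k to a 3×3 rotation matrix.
[[-0.715, 0.1899, -0.6729], [0.1899, -0.8735, -0.4483], [-0.6729, -0.4483, 0.5885]]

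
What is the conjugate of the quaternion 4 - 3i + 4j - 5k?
4 + 3i - 4j + 5k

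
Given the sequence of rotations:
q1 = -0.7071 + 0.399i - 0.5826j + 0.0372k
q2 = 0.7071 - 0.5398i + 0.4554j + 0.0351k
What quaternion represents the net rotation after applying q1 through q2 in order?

q2 · q1 = -0.0206 + 0.7012i - 0.6999j + 0.1343k
-0.0206 + 0.7012i - 0.6999j + 0.1343k


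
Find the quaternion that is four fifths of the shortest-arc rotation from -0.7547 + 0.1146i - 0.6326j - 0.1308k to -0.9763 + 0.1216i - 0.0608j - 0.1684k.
-0.9607 + 0.1241i - 0.1846j - 0.1658k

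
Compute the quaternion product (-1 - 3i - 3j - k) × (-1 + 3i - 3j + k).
2 - 6i + 6j + 18k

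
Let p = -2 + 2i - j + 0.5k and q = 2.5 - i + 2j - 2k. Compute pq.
8i - 3j + 8.25k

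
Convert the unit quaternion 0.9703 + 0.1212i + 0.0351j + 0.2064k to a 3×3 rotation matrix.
[[0.9123, -0.392, 0.1181], [0.409, 0.8854, -0.2207], [-0.0181, 0.2497, 0.9682]]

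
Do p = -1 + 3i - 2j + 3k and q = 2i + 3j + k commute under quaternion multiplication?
No: pq = -3 - 13i + 12k ≠ -3 + 9i - 6j - 14k = qp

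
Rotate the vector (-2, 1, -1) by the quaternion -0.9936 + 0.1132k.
(-1.724, 1.424, -1)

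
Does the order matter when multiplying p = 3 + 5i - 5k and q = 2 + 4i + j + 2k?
Yes: pq = -4 + 27i - 27j + k ≠ -4 + 17i + 33j - 9k = qp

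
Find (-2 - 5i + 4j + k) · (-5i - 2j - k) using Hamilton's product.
-16 + 8i - 6j + 32k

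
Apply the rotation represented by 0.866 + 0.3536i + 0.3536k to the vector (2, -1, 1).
(2.362, 0.113, 0.638)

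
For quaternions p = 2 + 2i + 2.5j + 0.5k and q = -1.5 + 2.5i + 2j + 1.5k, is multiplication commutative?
No: pq = -13.75 + 4.75i - 1.5j ≠ -13.75 - 0.75i + 2j + 4.5k = qp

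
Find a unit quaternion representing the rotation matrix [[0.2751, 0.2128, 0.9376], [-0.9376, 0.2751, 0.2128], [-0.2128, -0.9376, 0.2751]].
0.6755 - 0.4257i + 0.4257j - 0.4257k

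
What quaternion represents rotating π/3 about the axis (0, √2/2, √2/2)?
0.866 + 0.3536j + 0.3536k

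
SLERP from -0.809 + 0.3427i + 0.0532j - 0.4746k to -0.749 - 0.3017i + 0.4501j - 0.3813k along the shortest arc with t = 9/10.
-0.7777 - 0.2391i + 0.4193j - 0.4029k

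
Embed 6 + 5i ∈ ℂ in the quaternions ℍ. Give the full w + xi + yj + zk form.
6 + 5i + 0j + 0k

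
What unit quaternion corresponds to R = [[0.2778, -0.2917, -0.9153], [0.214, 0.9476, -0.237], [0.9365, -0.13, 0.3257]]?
0.7986 + 0.0335i - 0.5797j + 0.1583k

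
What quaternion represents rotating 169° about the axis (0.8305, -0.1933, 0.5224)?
0.0958 + 0.8267i - 0.1924j + 0.52k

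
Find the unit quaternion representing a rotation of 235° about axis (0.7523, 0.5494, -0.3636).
-0.4617 + 0.6673i + 0.4873j - 0.3225k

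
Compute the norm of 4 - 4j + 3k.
√41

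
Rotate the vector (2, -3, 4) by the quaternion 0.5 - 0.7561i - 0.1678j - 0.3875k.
(1.036, 4.608, 2.587)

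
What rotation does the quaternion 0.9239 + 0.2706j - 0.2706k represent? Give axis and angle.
axis = (0, √2/2, -√2/2), θ = π/4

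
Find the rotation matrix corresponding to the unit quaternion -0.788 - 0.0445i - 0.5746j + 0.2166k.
[[0.2458, 0.3925, 0.8863], [-0.2902, 0.9022, -0.319], [-0.9248, -0.1788, 0.3357]]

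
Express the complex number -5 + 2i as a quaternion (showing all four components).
-5 + 2i + 0j + 0k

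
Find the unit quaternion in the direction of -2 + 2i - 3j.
-0.4851 + 0.4851i - 0.7276j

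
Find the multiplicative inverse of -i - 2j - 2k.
0.1111i + 0.2222j + 0.2222k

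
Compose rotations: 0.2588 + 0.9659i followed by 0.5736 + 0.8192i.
-0.6428 + 0.766i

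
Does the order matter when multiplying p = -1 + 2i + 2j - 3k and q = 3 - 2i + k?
Yes: pq = 4 + 10i + 10j - 6k ≠ 4 + 6i + 2j - 14k = qp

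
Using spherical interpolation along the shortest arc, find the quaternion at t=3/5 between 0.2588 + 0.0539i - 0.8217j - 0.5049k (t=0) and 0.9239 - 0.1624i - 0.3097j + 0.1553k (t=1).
0.7707 - 0.0871i - 0.6161j - 0.1374k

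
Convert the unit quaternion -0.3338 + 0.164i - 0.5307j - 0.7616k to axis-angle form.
axis = (0.174, -0.563, -0.8079), θ = 219°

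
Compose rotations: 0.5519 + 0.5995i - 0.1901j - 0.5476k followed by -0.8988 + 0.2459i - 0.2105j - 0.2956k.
-0.8454 - 0.344i + 0.0121j + 0.4085k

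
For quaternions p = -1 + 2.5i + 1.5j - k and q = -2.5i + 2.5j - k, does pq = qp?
No: pq = 1.5 + 3.5i + 2.5j + 11k ≠ 1.5 + 1.5i - 7.5j - 9k = qp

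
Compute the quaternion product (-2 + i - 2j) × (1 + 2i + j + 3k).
-2 - 9i - 7j - k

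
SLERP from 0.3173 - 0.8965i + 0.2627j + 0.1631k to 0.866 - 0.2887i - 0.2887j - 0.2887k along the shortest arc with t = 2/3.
0.7877 - 0.5863i - 0.1117j - 0.1525k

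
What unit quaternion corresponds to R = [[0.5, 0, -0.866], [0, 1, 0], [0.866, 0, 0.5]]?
0.866 - 0.5j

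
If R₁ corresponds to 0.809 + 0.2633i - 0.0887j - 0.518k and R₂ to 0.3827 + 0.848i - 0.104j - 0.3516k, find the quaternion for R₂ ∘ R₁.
-0.105 + 0.8095i + 0.2286j - 0.5305k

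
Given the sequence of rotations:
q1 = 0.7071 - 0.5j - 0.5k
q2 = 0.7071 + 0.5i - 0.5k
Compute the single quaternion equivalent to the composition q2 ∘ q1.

q2 · q1 = 0.25 + 0.1036i - 0.1036j - 0.9571k
0.25 + 0.1036i - 0.1036j - 0.9571k


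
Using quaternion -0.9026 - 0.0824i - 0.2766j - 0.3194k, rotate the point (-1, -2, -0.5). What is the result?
(0.143, -2.201, -0.621)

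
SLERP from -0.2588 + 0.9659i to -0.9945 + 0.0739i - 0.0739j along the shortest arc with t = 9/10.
-0.978 + 0.1962i - 0.0702j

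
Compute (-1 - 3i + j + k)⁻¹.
-0.0833 + 0.25i - 0.0833j - 0.0833k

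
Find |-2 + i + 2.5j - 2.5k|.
4.183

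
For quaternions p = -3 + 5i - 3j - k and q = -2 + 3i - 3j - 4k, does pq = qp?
No: pq = -22 - 10i + 32j + 8k ≠ -22 - 28i - 2j + 20k = qp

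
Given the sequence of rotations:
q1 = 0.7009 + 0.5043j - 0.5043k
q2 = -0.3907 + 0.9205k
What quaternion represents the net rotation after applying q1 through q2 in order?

q2 · q1 = 0.1904 - 0.4642i - 0.197j + 0.8422k
0.1904 - 0.4642i - 0.197j + 0.8422k


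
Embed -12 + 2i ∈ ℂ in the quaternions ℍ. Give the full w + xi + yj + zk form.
-12 + 2i + 0j + 0k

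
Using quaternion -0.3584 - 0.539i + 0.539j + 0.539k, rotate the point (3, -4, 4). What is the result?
(-3.577, -1.475, -5.102)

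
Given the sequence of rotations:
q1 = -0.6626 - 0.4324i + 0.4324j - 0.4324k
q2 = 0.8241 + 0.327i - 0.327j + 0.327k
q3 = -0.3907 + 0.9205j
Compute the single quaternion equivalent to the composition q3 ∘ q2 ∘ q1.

q2 · q1 = -0.1219 - 0.573i + 0.573j - 0.573k
q3 · q2 · q1 = -0.4798 - 0.3036i - 0.3361j + 0.7513k
-0.4798 - 0.3036i - 0.3361j + 0.7513k


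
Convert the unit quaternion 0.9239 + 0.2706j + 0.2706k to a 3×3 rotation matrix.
[[0.7071, -0.5, 0.5], [0.5, 0.8536, 0.1464], [-0.5, 0.1464, 0.8536]]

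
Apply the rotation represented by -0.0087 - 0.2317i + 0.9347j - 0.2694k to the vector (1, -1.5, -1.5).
(-0.399, -0.788, 2.173)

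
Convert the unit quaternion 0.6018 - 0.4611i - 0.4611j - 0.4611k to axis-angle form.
axis = (-√3/3, -√3/3, -√3/3), θ = 106°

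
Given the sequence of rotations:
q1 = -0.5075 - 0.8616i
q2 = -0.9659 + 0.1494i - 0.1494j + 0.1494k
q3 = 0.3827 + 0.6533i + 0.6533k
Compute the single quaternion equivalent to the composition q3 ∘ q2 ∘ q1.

q2 · q1 = 0.6189 + 0.7564i - 0.0529j - 0.2045k
q3 · q2 · q1 = -0.1237 + 0.7284i + 0.6075j + 0.2915k
-0.1237 + 0.7284i + 0.6075j + 0.2915k


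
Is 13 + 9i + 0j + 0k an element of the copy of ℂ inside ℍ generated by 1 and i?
Yes. The quaternion 13 + 9i has j- and k-coefficients y = z = 0, so it lies in the complex subalgebra spanned by 1 and i.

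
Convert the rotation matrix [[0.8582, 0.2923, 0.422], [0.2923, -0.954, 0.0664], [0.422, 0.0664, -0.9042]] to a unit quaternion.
0.9639i + 0.1516j + 0.2189k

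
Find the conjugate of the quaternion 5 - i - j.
5 + i + j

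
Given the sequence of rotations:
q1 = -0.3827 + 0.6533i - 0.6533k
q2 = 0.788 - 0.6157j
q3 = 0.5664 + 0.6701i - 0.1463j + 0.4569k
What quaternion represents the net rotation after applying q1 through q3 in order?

q2 · q1 = -0.3016 + 0.917i + 0.2356j - 0.1126k
q3 · q2 · q1 = -0.6994 + 0.2261i + 0.672j + 0.0905k
-0.6994 + 0.2261i + 0.672j + 0.0905k


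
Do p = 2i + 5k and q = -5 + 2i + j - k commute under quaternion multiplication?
No: pq = 1 - 15i + 12j - 23k ≠ 1 - 5i - 12j - 27k = qp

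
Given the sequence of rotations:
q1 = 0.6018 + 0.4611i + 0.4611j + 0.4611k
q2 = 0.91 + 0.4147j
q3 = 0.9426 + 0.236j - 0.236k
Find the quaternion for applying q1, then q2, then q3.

q2 · q1 = 0.3564 + 0.6108i + 0.6692j + 0.2284k
q3 · q2 · q1 = 0.2319 + 0.7876i + 0.5707j - 0.013k
0.2319 + 0.7876i + 0.5707j - 0.013k


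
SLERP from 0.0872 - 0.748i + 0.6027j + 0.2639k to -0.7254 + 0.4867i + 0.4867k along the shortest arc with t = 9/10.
0.7024 - 0.5626i + 0.0798j - 0.4286k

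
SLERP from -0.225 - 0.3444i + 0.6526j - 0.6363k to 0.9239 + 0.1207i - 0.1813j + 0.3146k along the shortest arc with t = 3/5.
-0.7183 - 0.2382i + 0.4198j - 0.5011k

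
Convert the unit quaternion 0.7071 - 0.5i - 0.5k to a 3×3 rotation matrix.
[[0.5, 0.7071, 0.5], [-0.7071, 0, 0.7071], [0.5, -0.7071, 0.5]]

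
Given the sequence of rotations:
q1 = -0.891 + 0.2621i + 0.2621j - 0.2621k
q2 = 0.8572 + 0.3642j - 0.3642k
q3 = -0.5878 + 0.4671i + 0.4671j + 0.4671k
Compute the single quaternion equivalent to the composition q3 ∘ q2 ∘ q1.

q2 · q1 = -0.9547 + 0.2247i - 0.1953j + 0.0044k
q3 · q2 · q1 = 0.5454 - 0.4847i - 0.2282j - 0.6447k
0.5454 - 0.4847i - 0.2282j - 0.6447k


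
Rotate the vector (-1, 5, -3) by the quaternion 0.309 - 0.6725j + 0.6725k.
(-0.022, 2.775, -5.225)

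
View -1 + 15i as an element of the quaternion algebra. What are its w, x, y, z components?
-1 + 15i + 0j + 0k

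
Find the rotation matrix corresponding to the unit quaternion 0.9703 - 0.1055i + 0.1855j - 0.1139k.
[[0.9052, 0.1819, 0.384], [-0.2602, 0.9518, 0.1625], [-0.3359, -0.247, 0.9089]]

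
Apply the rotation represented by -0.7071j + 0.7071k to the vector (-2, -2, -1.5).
(2, 1.5, 2)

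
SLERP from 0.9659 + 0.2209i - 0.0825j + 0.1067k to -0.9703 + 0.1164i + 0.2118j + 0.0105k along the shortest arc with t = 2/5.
0.9849 + 0.0871i - 0.1368j + 0.0607k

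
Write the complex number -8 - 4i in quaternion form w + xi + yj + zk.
-8 - 4i + 0j + 0k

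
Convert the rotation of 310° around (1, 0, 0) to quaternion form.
-0.9063 + 0.4226i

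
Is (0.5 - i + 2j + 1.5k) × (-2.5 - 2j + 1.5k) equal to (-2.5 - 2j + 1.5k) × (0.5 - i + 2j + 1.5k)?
No: pq = 0.5 + 8.5i - 4.5j - k ≠ 0.5 - 3.5i - 7.5j - 5k = qp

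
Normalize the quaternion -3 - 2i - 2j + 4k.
-0.5222 - 0.3482i - 0.3482j + 0.6963k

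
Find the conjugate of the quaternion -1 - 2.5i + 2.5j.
-1 + 2.5i - 2.5j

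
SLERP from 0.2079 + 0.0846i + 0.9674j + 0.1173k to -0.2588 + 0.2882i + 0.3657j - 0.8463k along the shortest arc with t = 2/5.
0.018 + 0.2141i + 0.9087j - 0.3578k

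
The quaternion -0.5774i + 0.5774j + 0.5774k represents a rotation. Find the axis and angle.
axis = (-√3/3, √3/3, √3/3), θ = π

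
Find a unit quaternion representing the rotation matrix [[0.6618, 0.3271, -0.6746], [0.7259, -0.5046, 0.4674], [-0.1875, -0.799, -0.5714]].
-0.3827 + 0.8273i + 0.3182j - 0.2605k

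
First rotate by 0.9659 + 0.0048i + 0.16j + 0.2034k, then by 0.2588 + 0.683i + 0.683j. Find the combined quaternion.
0.1374 + 0.7999i + 0.5622j + 0.1586k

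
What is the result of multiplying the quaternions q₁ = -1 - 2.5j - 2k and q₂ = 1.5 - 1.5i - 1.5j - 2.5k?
-10.25 + 4.75i + 0.75j - 4.25k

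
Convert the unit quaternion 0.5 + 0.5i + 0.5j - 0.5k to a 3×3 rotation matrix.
[[0, 1, 0], [0, 0, -1], [-1, 0, 0]]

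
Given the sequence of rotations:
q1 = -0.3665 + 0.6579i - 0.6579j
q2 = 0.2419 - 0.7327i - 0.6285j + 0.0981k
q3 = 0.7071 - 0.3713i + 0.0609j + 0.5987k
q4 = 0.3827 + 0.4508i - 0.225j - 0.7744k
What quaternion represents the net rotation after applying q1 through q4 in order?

q2 · q1 = -0.0201 + 0.4922i + 0.1357j + 0.8596k
q3 · q2 · q1 = -0.3544 + 0.3266i + 0.7086j + 0.5154k
q4 · q3 · q2 · q1 = 0.2757 + 0.398i - 0.1343j + 0.8646k
0.2757 + 0.398i - 0.1343j + 0.8646k


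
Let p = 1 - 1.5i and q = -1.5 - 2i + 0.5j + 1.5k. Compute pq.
-4.5 + 0.25i + 2.75j + 0.75k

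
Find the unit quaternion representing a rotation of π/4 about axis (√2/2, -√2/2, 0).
0.9239 + 0.2706i - 0.2706j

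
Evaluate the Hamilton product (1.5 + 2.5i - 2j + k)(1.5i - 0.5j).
-4.75 + 2.75i + 0.75j + 1.75k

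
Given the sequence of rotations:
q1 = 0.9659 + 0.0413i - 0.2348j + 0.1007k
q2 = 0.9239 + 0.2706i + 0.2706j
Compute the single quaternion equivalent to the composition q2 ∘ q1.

q2 · q1 = 0.9448 + 0.3268i + 0.0172j + 0.0183k
0.9448 + 0.3268i + 0.0172j + 0.0183k


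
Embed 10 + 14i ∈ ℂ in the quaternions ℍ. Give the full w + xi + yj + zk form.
10 + 14i + 0j + 0k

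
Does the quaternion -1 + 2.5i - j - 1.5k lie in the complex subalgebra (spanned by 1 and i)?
No. The quaternion -1 + 2.5i - j - 1.5k has j-coefficient y = -1 and k-coefficient z = -1.5, not both zero, so it does not lie in the complex subalgebra spanned by 1 and i.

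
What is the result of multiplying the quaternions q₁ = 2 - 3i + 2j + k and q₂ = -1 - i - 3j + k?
6i - 6j + 12k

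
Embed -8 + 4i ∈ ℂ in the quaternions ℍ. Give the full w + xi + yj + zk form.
-8 + 4i + 0j + 0k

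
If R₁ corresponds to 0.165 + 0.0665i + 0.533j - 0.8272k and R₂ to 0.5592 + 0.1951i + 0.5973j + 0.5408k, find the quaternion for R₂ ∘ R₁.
0.2083 - 0.713i + 0.594j - 0.3091k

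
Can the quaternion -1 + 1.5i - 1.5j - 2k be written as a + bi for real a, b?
No. The quaternion -1 + 1.5i - 1.5j - 2k has j-coefficient y = -1.5 and k-coefficient z = -2, not both zero, so it does not lie in the complex subalgebra spanned by 1 and i.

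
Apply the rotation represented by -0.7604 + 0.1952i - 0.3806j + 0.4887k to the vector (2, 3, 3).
(4.558, -0.671, -0.88)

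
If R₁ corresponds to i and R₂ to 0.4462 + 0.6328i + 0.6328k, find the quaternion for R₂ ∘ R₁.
-0.6328 + 0.4462i + 0.6328j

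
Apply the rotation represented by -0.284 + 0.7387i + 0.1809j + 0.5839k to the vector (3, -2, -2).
(-1.96, 0.092, 3.626)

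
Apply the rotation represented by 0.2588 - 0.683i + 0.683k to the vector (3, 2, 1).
(-1.439, -0.318, -3.439)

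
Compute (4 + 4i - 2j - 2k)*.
4 - 4i + 2j + 2k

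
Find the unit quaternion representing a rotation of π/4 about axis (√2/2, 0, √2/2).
0.9239 + 0.2706i + 0.2706k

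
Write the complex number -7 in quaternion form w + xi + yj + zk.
-7 + 0i + 0j + 0k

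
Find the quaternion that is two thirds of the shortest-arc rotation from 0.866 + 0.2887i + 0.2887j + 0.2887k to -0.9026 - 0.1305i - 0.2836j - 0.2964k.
0.893 + 0.1838i + 0.2861j + 0.2947k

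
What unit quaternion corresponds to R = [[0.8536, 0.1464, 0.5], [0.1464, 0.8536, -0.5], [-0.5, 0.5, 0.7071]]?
0.9239 + 0.2706i + 0.2706j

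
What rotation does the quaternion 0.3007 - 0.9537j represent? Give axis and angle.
axis = (0, -1, 0), θ = 145°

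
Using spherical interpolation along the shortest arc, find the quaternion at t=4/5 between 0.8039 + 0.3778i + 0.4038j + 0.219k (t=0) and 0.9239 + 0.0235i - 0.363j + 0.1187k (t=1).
0.9597 + 0.1058i - 0.2132j + 0.1496k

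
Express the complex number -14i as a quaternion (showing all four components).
0 - 14i + 0j + 0k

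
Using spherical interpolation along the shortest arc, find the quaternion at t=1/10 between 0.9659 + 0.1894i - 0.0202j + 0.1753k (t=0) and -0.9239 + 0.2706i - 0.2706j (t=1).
0.9766 + 0.1437i + 0.0103j + 0.1595k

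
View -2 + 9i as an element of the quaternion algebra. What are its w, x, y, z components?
-2 + 9i + 0j + 0k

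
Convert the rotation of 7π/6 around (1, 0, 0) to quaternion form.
-0.2588 + 0.9659i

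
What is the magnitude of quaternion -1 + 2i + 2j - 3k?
√18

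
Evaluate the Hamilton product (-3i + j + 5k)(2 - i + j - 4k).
16 - 15i - 15j + 8k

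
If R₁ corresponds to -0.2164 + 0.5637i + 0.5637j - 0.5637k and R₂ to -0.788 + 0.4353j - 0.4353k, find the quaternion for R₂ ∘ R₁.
-0.3202 - 0.4442i - 0.7838j + 0.293k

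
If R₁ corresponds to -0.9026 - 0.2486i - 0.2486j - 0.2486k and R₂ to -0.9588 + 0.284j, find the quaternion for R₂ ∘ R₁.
0.936 + 0.1678i - 0.018j + 0.309k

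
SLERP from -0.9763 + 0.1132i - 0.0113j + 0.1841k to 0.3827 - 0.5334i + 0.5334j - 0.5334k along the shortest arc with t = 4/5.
-0.5571 + 0.4816i - 0.4575j + 0.4984k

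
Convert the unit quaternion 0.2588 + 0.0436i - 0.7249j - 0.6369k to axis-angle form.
axis = (0.0451, -0.7505, -0.6594), θ = 5π/6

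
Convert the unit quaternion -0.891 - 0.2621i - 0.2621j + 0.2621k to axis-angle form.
axis = (-√3/3, -√3/3, √3/3), θ = 306°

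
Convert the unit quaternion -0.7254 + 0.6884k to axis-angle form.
axis = (0, 0, 1), θ = 273°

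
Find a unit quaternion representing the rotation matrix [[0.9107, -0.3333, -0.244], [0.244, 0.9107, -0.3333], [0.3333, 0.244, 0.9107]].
0.9659 + 0.1494i - 0.1494j + 0.1494k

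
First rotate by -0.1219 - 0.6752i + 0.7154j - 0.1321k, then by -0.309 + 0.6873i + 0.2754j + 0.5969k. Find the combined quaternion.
0.3836 - 0.3385i - 0.5669j + 0.6457k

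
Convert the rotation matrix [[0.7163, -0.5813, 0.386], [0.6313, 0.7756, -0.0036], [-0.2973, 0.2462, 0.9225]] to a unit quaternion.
0.9239 + 0.0676i + 0.1849j + 0.3281k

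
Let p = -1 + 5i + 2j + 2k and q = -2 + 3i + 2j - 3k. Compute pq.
-11 - 23i + 15j + 3k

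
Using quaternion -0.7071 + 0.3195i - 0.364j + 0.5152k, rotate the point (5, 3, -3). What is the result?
(-0.023, -4.241, -5.001)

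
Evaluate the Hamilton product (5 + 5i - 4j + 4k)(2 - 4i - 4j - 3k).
26 + 18i - 29j - 43k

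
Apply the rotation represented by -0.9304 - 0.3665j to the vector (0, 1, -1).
(-0.682, 1, -0.731)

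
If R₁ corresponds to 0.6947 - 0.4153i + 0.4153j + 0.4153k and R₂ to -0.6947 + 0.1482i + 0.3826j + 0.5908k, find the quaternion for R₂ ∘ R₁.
-0.8253 + 0.305i - 0.3296j + 0.3424k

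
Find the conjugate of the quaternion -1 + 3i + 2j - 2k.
-1 - 3i - 2j + 2k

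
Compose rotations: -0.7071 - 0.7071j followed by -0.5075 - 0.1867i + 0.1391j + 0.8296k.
0.4572 + 0.7186i + 0.2605j - 0.4546k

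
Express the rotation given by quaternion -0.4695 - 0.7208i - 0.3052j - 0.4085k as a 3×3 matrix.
[[0.48, 0.0564, 0.8755], [0.8236, -0.3728, -0.4275], [0.3023, 0.9262, -0.2254]]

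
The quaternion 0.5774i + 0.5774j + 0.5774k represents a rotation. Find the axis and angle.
axis = (√3/3, √3/3, √3/3), θ = π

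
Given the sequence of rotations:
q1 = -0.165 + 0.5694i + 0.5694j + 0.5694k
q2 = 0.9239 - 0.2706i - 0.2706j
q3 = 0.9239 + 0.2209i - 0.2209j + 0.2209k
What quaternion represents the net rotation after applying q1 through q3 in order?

q2 · q1 = 0.1557 + 0.4166i + 0.7248j + 0.5261k
q3 · q2 · q1 = 0.0957 + 0.143i + 0.6111j + 0.7726k
0.0957 + 0.143i + 0.6111j + 0.7726k


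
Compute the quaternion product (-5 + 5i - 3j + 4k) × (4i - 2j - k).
-22 - 9i + 31j + 7k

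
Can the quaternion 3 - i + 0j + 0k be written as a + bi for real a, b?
Yes. The quaternion 3 - i has j- and k-coefficients y = z = 0, so it lies in the complex subalgebra spanned by 1 and i.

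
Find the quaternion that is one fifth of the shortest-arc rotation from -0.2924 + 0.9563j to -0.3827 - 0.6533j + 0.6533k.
-0.159 + 0.9749j - 0.156k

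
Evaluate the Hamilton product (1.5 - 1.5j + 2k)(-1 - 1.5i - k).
0.5 - 0.75i - 1.5j - 5.75k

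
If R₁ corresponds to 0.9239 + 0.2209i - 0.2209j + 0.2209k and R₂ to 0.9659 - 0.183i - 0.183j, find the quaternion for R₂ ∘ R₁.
0.8924 + 0.0039i - 0.342j + 0.2942k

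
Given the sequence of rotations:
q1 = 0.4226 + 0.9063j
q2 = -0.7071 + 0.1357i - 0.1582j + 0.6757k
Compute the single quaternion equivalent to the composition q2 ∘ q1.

q2 · q1 = -0.1554 - 0.555i - 0.7077j + 0.4085k
-0.1554 - 0.555i - 0.7077j + 0.4085k


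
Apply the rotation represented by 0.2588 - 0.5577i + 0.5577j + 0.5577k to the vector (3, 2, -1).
(-2.22, -2.399, -1.821)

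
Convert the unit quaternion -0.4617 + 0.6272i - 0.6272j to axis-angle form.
axis = (√2/2, -√2/2, 0), θ = 235°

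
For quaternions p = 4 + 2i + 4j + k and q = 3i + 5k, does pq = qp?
No: pq = -11 + 32i - 7j + 8k ≠ -11 - 8i + 7j + 32k = qp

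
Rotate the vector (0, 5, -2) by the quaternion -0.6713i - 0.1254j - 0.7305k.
(-1.12, -5.209, 0.782)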